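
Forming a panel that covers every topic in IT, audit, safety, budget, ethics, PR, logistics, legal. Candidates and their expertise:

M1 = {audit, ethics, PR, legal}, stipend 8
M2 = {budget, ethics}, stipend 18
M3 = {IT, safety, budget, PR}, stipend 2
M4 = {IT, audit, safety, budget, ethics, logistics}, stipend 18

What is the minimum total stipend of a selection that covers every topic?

26

M1, M4 cover every topic at stipend 8 + 18 = 26.
Any cover uses at least 2 members; among all covering selections none totals below 26.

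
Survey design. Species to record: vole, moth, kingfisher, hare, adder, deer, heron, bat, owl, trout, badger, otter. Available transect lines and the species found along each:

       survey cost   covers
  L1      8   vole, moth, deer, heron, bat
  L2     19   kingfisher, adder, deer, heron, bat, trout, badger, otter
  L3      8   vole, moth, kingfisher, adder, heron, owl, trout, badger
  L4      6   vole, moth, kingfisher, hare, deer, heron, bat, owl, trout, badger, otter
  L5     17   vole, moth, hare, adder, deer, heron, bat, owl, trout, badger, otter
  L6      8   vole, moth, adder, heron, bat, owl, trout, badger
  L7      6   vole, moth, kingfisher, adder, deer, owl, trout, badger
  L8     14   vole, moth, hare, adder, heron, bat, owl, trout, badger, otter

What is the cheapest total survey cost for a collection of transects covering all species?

L4, L7 cover every species at survey cost 6 + 6 = 12.
Any cover uses at least 2 transects; among all covering selections none totals below 12.

12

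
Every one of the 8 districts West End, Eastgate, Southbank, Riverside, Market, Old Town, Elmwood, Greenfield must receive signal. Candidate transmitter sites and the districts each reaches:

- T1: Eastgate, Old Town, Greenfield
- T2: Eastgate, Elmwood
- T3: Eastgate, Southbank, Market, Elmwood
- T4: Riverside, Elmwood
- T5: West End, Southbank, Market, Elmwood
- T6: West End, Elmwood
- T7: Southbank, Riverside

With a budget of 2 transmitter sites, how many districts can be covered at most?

7

Choosing T1, T5 covers {West End, Eastgate, Southbank, Market, Old Town, Elmwood, Greenfield} — 7 districts.
No choice of 2 transmitter sites does better; here Riverside is left uncovered.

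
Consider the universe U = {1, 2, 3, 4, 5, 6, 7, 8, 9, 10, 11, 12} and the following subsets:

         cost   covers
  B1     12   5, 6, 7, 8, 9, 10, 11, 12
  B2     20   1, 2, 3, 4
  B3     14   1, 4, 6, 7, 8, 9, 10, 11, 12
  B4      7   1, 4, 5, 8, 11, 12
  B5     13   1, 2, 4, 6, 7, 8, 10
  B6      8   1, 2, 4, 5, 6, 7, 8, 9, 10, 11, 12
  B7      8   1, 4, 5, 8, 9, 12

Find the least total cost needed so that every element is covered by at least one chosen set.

28

B2, B6 cover every element at cost 20 + 8 = 28.
Any cover uses at least 2 sets; among all covering selections none totals below 28.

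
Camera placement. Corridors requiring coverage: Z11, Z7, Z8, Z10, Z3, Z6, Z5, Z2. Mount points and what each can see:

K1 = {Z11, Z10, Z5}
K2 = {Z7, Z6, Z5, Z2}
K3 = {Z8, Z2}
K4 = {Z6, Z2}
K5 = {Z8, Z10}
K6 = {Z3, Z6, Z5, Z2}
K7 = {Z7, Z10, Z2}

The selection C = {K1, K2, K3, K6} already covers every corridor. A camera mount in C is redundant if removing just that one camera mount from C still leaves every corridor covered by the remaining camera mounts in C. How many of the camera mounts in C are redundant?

0

Drop K1: Z11, Z10 uncovered — not redundant.
Drop K2: Z7 uncovered — not redundant.
Drop K3: Z8 uncovered — not redundant.
Drop K6: Z3 uncovered — not redundant.
None of the camera mounts in C is redundant.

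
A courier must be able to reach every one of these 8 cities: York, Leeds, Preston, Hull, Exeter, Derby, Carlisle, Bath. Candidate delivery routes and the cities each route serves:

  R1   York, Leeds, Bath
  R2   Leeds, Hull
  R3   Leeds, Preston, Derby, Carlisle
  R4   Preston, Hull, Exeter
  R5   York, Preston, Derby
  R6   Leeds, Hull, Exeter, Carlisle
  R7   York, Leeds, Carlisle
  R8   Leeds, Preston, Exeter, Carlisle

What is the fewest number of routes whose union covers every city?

3

R1, R3, R4 together cover {York, Leeds, Preston, Hull, Exeter, Derby, Carlisle, Bath} — every city.
No 2 of the 8 routes cover everything (all 28 pairs fall short), so 3 is minimum.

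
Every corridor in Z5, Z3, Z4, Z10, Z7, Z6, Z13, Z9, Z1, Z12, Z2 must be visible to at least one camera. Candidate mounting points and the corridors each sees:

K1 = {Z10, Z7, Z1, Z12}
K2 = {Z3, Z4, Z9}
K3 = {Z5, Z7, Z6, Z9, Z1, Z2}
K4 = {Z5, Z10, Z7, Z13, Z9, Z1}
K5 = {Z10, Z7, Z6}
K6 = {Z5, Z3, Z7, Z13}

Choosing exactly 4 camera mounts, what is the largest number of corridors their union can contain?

11

Choosing K1, K2, K3, K4 covers {Z5, Z3, Z4, Z10, Z7, Z6, Z13, Z9, Z1, Z12, Z2} — 11 corridors.
That is all 11 corridors.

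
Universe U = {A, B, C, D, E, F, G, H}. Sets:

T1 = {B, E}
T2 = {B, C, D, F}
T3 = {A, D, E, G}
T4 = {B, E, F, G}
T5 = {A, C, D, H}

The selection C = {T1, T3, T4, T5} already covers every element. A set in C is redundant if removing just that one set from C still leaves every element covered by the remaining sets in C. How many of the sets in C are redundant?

2

Drop T1: the rest still cover every element — redundant.
Drop T3: the rest still cover every element — redundant.
Drop T4: F uncovered — not redundant.
Drop T5: C, H uncovered — not redundant.
2 redundant: T1, T3.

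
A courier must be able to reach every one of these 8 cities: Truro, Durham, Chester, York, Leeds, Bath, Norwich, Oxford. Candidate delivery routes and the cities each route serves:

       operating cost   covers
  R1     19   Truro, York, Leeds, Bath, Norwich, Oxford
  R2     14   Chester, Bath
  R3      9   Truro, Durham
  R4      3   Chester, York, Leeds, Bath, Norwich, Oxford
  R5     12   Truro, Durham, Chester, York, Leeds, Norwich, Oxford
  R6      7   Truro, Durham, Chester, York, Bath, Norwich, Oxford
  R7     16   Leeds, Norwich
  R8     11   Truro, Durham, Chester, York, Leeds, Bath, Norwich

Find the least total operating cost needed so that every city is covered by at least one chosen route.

10

R4, R6 cover every city at operating cost 3 + 7 = 10.
Any cover uses at least 2 routes; among all covering selections none totals below 10.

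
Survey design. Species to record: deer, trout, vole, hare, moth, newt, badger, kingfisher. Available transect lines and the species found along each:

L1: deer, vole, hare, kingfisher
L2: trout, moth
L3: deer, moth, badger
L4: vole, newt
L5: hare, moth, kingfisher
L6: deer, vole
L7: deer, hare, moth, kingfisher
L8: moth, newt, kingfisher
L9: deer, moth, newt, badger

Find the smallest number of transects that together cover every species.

L1, L2, L9 together cover {deer, trout, vole, hare, moth, newt, badger, kingfisher} — every species.
No 2 of the 9 transects cover everything (all 36 pairs fall short), so 3 is minimum.

3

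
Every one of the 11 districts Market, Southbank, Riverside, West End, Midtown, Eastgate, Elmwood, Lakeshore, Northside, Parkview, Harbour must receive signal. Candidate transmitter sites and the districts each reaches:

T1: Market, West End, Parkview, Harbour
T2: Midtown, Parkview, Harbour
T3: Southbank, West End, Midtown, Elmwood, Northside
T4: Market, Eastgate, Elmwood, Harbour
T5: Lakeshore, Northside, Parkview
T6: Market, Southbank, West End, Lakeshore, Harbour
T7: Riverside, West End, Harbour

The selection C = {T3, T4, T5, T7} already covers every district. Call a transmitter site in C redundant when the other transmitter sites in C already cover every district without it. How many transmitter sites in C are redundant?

0

Drop T3: Southbank, Midtown uncovered — not redundant.
Drop T4: Market, Eastgate uncovered — not redundant.
Drop T5: Lakeshore, Parkview uncovered — not redundant.
Drop T7: Riverside uncovered — not redundant.
None of the transmitter sites in C is redundant.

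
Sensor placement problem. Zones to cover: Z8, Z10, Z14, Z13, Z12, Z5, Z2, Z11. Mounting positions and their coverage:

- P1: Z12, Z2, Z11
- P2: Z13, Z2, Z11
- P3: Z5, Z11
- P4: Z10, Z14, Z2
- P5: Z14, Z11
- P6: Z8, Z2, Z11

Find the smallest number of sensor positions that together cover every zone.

P1, P2, P3, P4, P6 together cover {Z8, Z10, Z14, Z13, Z12, Z5, Z2, Z11} — every zone.
No 4 of the 6 sensor positions cover everything (all 15 size-4 selections fall short), so 5 is minimum.

5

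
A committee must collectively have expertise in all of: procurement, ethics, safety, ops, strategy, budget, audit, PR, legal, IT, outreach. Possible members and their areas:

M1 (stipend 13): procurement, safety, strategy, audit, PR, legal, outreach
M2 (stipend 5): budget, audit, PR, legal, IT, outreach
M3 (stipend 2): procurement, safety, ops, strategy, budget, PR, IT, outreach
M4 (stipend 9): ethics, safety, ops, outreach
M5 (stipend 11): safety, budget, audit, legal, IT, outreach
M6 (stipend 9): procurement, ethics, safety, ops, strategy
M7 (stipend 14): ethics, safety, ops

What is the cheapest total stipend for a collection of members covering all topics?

M2, M6 cover every topic at stipend 5 + 9 = 14.
Any cover uses at least 2 members; among all covering selections none totals below 14.
Greedy by coverage-per-stipend would pick M3, M2, M4 for 16 — worse than the optimum 14.

14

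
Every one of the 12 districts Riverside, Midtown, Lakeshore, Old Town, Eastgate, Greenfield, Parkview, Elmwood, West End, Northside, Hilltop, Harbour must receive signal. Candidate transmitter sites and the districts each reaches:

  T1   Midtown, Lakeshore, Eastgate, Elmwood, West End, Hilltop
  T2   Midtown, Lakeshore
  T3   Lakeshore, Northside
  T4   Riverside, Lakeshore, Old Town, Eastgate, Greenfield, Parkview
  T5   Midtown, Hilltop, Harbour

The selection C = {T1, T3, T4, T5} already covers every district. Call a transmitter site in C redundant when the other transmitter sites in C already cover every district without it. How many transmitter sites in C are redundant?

Drop T1: Elmwood, West End uncovered — not redundant.
Drop T3: Northside uncovered — not redundant.
Drop T4: Riverside, Old Town, Greenfield, Parkview uncovered — not redundant.
Drop T5: Harbour uncovered — not redundant.
None of the transmitter sites in C is redundant.

0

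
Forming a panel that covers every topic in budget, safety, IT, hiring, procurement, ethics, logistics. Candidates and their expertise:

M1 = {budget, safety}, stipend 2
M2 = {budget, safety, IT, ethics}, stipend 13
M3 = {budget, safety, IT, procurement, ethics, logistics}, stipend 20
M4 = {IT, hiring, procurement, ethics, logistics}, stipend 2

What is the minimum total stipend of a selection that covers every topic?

4

M1, M4 cover every topic at stipend 2 + 2 = 4.
Any cover uses at least 2 members; among all covering selections none totals below 4.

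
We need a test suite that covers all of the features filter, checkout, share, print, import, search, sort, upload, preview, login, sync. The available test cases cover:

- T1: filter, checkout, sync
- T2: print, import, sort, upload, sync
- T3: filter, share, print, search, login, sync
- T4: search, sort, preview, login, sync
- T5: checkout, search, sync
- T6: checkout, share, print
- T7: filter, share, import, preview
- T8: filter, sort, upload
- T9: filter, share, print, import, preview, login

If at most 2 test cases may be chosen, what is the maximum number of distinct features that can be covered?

9

Choosing T2, T3 covers {filter, share, print, import, search, sort, upload, login, sync} — 9 features.
No choice of 2 test cases does better; here checkout, preview are left uncovered.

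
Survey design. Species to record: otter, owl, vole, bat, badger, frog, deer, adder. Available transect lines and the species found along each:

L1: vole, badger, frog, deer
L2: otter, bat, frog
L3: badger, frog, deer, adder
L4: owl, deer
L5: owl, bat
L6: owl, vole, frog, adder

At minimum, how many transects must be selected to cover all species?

L1, L2, L6 together cover {otter, owl, vole, bat, badger, frog, deer, adder} — every species.
No 2 of the 6 transects cover everything (all 15 pairs fall short), so 3 is minimum.

3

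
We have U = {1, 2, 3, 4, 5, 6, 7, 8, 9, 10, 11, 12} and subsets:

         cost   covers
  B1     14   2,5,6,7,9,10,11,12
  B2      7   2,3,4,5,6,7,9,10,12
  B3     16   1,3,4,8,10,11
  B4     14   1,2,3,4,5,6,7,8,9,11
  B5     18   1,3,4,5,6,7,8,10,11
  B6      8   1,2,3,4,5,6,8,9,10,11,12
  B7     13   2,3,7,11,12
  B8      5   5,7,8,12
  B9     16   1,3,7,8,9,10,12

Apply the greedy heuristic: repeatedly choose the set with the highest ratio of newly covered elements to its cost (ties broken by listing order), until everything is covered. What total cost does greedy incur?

Pick 1: B6 adds 11 new (1, 2, 3, 4, 5, 6, 8, 9, 10, 11, 12) at cost 8 (ratio 11/8).
Pick 2: B8 adds 1 new (7) at cost 5 (ratio 1/5).
Greedy total cost: 8 + 5 = 13.

13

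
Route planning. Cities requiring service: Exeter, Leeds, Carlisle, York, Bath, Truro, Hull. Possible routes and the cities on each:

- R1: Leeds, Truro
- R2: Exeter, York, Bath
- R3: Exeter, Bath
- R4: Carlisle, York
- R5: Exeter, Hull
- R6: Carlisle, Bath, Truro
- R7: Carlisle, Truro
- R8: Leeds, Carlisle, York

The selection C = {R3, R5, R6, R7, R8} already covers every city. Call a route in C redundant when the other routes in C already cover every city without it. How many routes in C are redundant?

Drop R3: the rest still cover every city — redundant.
Drop R5: Hull uncovered — not redundant.
Drop R6: the rest still cover every city — redundant.
Drop R7: the rest still cover every city — redundant.
Drop R8: Leeds, York uncovered — not redundant.
3 redundant: R3, R6, R7.

3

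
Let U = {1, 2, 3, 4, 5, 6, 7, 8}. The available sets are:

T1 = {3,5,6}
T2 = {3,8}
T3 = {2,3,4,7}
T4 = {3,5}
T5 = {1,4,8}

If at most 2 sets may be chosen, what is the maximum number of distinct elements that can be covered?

Choosing T1, T3 covers {2, 3, 4, 5, 6, 7} — 6 elements.
No choice of 2 sets does better; here 1, 8 are left uncovered.

6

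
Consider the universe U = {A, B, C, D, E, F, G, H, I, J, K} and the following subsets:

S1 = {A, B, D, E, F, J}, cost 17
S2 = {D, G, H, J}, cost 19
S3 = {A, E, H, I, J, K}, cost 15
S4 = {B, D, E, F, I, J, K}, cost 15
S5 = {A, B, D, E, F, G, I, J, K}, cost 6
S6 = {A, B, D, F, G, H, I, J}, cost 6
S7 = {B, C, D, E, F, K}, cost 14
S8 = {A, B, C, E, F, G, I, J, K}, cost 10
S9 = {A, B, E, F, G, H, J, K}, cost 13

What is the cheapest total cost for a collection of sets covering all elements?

S6, S8 cover every element at cost 6 + 10 = 16.
Any cover uses at least 2 sets; among all covering selections none totals below 16.
Greedy by coverage-per-cost would pick S5, S6, S8 for 22 — worse than the optimum 16.

16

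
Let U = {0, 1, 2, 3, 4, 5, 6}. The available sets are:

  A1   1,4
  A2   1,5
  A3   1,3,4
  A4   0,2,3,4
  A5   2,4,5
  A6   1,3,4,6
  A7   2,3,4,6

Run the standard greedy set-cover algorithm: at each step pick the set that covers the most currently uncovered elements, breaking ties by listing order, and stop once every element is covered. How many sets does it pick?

3

Pick 1: A4 covers 4 new elements (0, 2, 3, 4).
Pick 2: A2 covers 2 new elements (1, 5).
Pick 3: A6 covers 1 new elements (6).
Greedy uses 3 sets.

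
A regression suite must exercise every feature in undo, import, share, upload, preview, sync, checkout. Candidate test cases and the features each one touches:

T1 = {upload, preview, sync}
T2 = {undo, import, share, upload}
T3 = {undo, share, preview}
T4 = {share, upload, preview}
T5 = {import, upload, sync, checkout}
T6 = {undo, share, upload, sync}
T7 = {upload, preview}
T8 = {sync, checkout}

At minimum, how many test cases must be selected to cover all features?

2

T3, T5 together cover {undo, import, share, upload, preview, sync, checkout} — every feature.
No single test case contains all 7 features, so 2 is optimal.
Greedy (largest uncovered first) would take T2, T1, T5 — 3 test cases — but 2 suffice.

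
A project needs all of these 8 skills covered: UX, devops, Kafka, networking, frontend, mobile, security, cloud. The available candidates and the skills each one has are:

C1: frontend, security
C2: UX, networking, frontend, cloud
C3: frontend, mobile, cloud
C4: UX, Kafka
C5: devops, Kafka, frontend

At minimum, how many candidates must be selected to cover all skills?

C1, C2, C3, C5 together cover {UX, devops, Kafka, networking, frontend, mobile, security, cloud} — every skill.
No 3 of the 5 candidates cover everything (all 10 triples fall short), so 4 is minimum.

4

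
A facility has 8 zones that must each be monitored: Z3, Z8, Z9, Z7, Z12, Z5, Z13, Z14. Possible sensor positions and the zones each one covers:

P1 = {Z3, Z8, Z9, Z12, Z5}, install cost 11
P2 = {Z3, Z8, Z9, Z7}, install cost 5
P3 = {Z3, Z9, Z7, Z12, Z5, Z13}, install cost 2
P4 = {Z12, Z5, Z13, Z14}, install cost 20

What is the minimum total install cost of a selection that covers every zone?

P2, P4 cover every zone at install cost 5 + 20 = 25.
Any cover uses at least 2 sensor positions; among all covering selections none totals below 25.
Greedy by coverage-per-install cost would pick P3, P2, P4 for 27 — worse than the optimum 25.

25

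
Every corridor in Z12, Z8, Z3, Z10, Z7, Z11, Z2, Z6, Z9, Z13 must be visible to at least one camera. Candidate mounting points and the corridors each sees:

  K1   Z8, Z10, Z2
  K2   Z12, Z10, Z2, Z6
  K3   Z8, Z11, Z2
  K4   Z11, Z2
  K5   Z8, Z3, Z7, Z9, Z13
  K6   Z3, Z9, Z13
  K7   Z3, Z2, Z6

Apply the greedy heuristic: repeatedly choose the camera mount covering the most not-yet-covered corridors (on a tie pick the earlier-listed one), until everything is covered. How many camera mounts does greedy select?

3

Pick 1: K5 covers 5 new corridors (Z8, Z3, Z7, Z9, Z13).
Pick 2: K2 covers 4 new corridors (Z12, Z10, Z2, Z6).
Pick 3: K3 covers 1 new corridors (Z11).
Greedy uses 3 camera mounts.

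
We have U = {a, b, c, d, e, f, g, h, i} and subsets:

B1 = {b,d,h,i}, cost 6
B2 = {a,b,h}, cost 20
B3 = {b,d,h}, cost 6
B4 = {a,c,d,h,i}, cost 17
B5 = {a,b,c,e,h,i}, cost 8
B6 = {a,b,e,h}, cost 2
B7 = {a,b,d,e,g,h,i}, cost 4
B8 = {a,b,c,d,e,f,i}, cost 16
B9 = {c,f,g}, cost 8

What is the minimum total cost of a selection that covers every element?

B7, B9 cover every element at cost 4 + 8 = 12.
Any cover uses at least 2 sets; among all covering selections none totals below 12.
Greedy by coverage-per-cost would pick B6, B7, B9 for 14 — worse than the optimum 12.

12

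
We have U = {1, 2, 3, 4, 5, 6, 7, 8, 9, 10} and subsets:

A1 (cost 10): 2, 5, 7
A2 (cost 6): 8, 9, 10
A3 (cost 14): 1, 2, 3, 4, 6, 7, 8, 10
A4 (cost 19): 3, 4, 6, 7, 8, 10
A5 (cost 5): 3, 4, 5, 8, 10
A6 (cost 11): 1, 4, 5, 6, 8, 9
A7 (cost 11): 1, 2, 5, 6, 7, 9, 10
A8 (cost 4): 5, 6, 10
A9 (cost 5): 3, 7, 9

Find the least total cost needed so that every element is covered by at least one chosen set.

A5, A7 cover every element at cost 5 + 11 = 16.
Any cover uses at least 2 sets; among all covering selections none totals below 16.

16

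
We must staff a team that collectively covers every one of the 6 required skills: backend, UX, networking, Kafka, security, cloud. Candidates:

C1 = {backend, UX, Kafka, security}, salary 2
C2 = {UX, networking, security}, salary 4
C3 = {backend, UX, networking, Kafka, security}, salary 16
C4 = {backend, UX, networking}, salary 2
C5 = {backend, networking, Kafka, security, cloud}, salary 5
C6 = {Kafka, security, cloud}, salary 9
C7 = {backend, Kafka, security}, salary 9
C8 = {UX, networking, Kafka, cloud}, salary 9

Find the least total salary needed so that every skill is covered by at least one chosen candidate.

C1, C5 cover every skill at salary 2 + 5 = 7.
Any cover uses at least 2 candidates; among all covering selections none totals below 7.
Greedy by coverage-per-salary would pick C1, C4, C5 for 9 — worse than the optimum 7.

7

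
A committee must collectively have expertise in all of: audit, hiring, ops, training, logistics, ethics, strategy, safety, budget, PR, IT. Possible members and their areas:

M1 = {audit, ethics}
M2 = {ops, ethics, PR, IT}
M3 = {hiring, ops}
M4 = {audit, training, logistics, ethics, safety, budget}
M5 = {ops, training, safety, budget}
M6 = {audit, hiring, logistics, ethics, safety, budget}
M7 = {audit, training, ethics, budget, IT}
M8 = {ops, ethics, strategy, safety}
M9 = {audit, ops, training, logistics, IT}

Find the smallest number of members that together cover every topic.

4

M2, M3, M4, M8 together cover {audit, hiring, ops, training, logistics, ethics, strategy, safety, budget, PR, IT} — every topic.
No 3 of the 9 members cover everything (all 84 triples fall short), so 4 is minimum.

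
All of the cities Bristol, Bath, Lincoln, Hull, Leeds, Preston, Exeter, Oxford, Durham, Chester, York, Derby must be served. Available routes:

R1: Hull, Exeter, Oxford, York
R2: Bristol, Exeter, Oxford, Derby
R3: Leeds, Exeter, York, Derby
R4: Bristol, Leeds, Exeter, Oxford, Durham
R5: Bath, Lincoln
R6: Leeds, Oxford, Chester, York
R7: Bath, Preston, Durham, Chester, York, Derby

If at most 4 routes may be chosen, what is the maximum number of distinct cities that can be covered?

12

Choosing R1, R4, R5, R7 covers {Bristol, Bath, Lincoln, Hull, Leeds, Preston, Exeter, Oxford, Durham, Chester, York, Derby} — 12 cities.
That is all 12 cities.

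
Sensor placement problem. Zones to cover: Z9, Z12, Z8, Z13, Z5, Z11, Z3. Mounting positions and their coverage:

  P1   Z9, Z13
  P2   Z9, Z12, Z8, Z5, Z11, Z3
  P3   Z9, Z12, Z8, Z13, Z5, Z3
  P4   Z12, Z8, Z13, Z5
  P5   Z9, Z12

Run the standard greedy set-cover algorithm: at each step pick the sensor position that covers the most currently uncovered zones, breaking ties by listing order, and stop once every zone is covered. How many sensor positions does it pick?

2

Pick 1: P2 covers 6 new zones (Z9, Z12, Z8, Z5, Z11, Z3).
Pick 2: P1 covers 1 new zones (Z13).
Greedy uses 2 sensor positions.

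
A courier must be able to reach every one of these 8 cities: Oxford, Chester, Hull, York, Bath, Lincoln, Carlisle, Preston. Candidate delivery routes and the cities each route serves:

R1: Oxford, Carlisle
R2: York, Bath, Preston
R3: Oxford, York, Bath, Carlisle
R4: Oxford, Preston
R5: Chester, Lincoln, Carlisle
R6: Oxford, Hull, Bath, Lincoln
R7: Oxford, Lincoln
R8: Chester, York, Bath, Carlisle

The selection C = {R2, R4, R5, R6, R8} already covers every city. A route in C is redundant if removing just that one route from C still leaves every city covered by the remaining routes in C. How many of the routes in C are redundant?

Drop R2: the rest still cover every city — redundant.
Drop R4: the rest still cover every city — redundant.
Drop R5: the rest still cover every city — redundant.
Drop R6: Hull uncovered — not redundant.
Drop R8: the rest still cover every city — redundant.
4 redundant: R2, R4, R5, R8.

4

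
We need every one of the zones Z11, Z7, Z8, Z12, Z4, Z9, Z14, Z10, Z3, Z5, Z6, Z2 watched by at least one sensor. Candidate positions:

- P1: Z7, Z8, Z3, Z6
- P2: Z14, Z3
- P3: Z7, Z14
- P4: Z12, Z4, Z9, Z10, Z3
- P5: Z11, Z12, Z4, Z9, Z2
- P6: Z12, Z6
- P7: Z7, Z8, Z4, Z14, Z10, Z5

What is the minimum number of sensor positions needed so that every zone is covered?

P1, P5, P7 together cover {Z11, Z7, Z8, Z12, Z4, Z9, Z14, Z10, Z3, Z5, Z6, Z2} — every zone.
No 2 of the 7 sensor positions cover everything (all 21 pairs fall short), so 3 is minimum.

3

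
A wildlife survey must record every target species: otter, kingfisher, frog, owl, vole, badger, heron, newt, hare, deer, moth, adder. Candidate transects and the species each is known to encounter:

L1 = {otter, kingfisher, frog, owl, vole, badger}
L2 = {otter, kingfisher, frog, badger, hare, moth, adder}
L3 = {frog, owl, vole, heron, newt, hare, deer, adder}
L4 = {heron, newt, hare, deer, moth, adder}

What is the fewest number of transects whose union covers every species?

2

L1, L4 together cover {otter, kingfisher, frog, owl, vole, badger, heron, newt, hare, deer, moth, adder} — every species.
No single transect contains all 12 species, so 2 is optimal.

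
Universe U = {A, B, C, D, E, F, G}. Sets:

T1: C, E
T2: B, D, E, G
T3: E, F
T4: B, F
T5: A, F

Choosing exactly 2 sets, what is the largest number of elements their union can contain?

Choosing T2, T5 covers {A, B, D, E, F, G} — 6 elements.
No choice of 2 sets does better; here C is left uncovered.

6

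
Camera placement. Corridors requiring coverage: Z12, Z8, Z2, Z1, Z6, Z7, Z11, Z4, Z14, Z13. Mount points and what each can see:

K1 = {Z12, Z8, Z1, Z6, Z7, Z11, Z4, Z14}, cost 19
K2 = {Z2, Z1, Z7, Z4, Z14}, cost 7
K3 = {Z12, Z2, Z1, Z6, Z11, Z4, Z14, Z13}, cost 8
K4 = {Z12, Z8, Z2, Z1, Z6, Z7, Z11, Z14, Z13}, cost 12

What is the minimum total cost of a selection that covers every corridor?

19

K2, K4 cover every corridor at cost 7 + 12 = 19.
Any cover uses at least 2 camera mounts; among all covering selections none totals below 19.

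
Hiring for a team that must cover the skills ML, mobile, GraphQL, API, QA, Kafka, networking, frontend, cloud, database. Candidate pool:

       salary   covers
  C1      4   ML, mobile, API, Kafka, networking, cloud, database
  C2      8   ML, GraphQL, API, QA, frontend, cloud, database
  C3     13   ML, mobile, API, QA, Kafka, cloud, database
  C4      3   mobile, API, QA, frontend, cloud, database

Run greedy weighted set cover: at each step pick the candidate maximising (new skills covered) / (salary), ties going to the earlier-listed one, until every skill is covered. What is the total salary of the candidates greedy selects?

Pick 1: C4 adds 6 new (mobile, API, QA, frontend, cloud, database) at salary 3 (ratio 6/3).
Pick 2: C1 adds 3 new (ML, Kafka, networking) at salary 4 (ratio 3/4).
Pick 3: C2 adds 1 new (GraphQL) at salary 8 (ratio 1/8).
Greedy total salary: 3 + 4 + 8 = 15. (The true optimum is 12, so greedy overshoots here.)

15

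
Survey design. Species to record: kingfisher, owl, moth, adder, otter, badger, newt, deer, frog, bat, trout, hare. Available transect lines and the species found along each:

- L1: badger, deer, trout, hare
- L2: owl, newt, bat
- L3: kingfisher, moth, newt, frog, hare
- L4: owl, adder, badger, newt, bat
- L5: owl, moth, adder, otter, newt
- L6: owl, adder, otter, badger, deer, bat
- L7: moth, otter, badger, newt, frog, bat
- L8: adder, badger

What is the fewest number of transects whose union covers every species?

L1, L3, L6 together cover {kingfisher, owl, moth, adder, otter, badger, newt, deer, frog, bat, trout, hare} — every species.
No 2 of the 8 transects cover everything (all 28 pairs fall short), so 3 is minimum.

3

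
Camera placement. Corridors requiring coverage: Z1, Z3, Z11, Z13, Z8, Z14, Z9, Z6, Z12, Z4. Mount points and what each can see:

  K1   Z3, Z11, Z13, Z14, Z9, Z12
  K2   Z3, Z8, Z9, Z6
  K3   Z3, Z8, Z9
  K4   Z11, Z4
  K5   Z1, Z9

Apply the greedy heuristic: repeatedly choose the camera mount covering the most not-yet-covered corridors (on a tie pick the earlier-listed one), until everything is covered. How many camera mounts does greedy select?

Pick 1: K1 covers 6 new corridors (Z3, Z11, Z13, Z14, Z9, Z12).
Pick 2: K2 covers 2 new corridors (Z8, Z6).
Pick 3: K4 covers 1 new corridors (Z4).
Pick 4: K5 covers 1 new corridors (Z1).
Greedy uses 4 camera mounts.

4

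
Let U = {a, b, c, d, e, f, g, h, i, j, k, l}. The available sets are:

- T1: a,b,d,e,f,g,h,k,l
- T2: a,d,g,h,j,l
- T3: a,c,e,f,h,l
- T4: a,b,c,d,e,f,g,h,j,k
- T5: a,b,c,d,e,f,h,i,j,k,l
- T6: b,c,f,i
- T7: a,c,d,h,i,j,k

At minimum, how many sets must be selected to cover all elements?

T1, T5 together cover {a, b, c, d, e, f, g, h, i, j, k, l} — every element.
No single set contains all 12 elements, so 2 is optimal.

2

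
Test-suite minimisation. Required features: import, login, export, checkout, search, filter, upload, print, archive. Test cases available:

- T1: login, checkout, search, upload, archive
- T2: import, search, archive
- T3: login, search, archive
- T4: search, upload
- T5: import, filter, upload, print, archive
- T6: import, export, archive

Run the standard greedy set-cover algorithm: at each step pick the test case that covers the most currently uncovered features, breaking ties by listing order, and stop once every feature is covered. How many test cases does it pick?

3

Pick 1: T1 covers 5 new features (login, checkout, search, upload, archive).
Pick 2: T5 covers 3 new features (import, filter, print).
Pick 3: T6 covers 1 new features (export).
Greedy uses 3 test cases.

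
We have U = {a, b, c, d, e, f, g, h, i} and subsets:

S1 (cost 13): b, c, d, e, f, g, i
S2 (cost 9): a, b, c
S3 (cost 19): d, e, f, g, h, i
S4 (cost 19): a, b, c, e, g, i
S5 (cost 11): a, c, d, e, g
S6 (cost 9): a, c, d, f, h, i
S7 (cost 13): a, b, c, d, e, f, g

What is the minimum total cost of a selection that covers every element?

S1, S6 cover every element at cost 13 + 9 = 22.
Any cover uses at least 2 sets; among all covering selections none totals below 22.

22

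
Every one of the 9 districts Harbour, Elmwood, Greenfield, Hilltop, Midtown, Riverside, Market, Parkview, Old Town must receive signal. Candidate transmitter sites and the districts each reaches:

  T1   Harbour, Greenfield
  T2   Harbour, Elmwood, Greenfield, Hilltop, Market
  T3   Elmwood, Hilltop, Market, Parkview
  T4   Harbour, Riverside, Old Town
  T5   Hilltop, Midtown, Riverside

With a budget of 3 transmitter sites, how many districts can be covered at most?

Choosing T1, T3, T4 covers {Harbour, Elmwood, Greenfield, Hilltop, Riverside, Market, Parkview, Old Town} — 8 districts.
No choice of 3 transmitter sites does better; here Midtown is left uncovered.

8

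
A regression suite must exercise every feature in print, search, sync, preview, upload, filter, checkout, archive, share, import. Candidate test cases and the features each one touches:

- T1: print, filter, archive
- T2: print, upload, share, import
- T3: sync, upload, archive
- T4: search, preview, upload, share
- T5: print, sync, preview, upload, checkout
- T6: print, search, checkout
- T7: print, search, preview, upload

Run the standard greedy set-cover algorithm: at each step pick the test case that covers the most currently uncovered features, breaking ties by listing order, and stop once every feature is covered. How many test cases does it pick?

Pick 1: T5 covers 5 new features (print, sync, preview, upload, checkout).
Pick 2: T1 covers 2 new features (filter, archive).
Pick 3: T2 covers 2 new features (share, import).
Pick 4: T4 covers 1 new features (search).
Greedy uses 4 test cases.

4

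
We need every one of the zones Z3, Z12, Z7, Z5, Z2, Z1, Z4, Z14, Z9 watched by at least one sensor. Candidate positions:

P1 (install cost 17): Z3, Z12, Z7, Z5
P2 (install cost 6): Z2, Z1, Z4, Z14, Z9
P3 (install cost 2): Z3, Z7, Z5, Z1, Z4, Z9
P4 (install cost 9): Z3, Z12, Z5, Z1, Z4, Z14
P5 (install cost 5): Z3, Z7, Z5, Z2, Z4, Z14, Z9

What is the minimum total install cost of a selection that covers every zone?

P4, P5 cover every zone at install cost 9 + 5 = 14.
Any cover uses at least 2 sensor positions; among all covering selections none totals below 14.

14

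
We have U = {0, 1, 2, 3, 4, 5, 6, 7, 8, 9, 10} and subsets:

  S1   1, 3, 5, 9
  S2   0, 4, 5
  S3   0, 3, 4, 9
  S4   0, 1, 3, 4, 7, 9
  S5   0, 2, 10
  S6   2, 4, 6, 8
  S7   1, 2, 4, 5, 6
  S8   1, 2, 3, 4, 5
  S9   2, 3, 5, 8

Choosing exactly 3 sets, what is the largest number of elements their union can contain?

Choosing S1, S4, S6 covers {0, 1, 2, 3, 4, 5, 6, 7, 8, 9} — 10 elements.
No choice of 3 sets does better; here 10 is left uncovered.

10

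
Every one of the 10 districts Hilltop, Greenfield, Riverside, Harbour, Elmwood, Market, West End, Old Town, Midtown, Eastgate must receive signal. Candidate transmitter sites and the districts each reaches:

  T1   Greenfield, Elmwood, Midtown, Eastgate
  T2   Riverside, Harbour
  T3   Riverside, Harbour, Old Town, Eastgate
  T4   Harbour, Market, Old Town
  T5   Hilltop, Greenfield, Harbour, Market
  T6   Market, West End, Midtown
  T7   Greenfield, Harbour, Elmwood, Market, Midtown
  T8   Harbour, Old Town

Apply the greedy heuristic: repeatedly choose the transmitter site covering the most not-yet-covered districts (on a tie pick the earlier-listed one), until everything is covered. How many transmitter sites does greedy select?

4

Pick 1: T7 covers 5 new districts (Greenfield, Harbour, Elmwood, Market, Midtown).
Pick 2: T3 covers 3 new districts (Riverside, Old Town, Eastgate).
Pick 3: T5 covers 1 new districts (Hilltop).
Pick 4: T6 covers 1 new districts (West End).
Greedy uses 4 transmitter sites.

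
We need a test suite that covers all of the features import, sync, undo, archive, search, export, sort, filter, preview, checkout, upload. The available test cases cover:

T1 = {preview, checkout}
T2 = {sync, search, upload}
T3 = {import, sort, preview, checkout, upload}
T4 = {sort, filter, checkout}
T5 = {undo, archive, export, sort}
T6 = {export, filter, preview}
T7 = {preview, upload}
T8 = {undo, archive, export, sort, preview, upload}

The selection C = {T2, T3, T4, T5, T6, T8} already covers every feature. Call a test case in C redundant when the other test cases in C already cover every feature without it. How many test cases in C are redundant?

Drop T2: sync, search uncovered — not redundant.
Drop T3: import uncovered — not redundant.
Drop T4: the rest still cover every feature — redundant.
Drop T5: the rest still cover every feature — redundant.
Drop T6: the rest still cover every feature — redundant.
Drop T8: the rest still cover every feature — redundant.
4 redundant: T4, T5, T6, T8.

4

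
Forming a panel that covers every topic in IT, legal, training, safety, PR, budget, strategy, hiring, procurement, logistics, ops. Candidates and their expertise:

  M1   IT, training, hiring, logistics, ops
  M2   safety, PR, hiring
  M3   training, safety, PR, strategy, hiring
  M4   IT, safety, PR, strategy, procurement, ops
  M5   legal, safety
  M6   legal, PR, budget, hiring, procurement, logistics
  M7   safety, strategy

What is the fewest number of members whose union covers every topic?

3

M1, M3, M6 together cover {IT, legal, training, safety, PR, budget, strategy, hiring, procurement, logistics, ops} — every topic.
No 2 of the 7 members cover everything (all 21 pairs fall short), so 3 is minimum.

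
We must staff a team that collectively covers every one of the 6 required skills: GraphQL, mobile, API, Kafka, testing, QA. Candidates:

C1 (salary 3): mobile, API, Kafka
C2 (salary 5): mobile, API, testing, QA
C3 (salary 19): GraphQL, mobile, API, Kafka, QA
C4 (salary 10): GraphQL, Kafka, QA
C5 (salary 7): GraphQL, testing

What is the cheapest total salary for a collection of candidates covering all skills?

C2, C4 cover every skill at salary 5 + 10 = 15.
Any cover uses at least 2 candidates; among all covering selections none totals below 15.

15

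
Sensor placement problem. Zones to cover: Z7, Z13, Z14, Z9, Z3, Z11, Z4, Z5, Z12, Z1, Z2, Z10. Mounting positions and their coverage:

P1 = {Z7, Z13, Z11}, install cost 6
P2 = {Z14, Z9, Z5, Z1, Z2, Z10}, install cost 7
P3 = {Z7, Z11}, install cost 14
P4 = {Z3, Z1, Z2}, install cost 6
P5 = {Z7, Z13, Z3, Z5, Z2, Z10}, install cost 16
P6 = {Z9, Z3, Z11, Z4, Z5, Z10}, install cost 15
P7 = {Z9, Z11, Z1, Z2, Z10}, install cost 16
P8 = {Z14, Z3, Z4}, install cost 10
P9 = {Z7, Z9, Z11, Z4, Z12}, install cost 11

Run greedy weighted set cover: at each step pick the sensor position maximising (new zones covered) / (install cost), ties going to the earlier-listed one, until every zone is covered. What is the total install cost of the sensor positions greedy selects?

Pick 1: P2 adds 6 new (Z14, Z9, Z5, Z1, Z2, Z10) at install cost 7 (ratio 6/7).
Pick 2: P1 adds 3 new (Z7, Z13, Z11) at install cost 6 (ratio 3/6).
Pick 3: P8 adds 2 new (Z3, Z4) at install cost 10 (ratio 2/10).
Pick 4: P9 adds 1 new (Z12) at install cost 11 (ratio 1/11).
Greedy total install cost: 7 + 6 + 10 + 11 = 34. (The true optimum is 30, so greedy overshoots here.)

34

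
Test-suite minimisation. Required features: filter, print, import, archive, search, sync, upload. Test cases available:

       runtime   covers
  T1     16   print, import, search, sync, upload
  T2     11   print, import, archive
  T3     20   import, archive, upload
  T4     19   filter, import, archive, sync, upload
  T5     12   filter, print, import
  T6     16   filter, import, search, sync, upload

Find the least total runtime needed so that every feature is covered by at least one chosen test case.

27

T2, T6 cover every feature at runtime 11 + 16 = 27.
Any cover uses at least 2 test cases; among all covering selections none totals below 27.
Greedy by coverage-per-runtime would pick T1, T4 for 35 — worse than the optimum 27.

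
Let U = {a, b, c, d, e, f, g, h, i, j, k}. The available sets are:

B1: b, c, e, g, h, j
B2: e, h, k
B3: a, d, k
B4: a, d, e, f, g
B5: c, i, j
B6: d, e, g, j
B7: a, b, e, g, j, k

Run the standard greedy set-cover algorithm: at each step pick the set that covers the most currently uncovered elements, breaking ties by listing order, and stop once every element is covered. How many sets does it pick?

4

Pick 1: B1 covers 6 new elements (b, c, e, g, h, j).
Pick 2: B3 covers 3 new elements (a, d, k).
Pick 3: B4 covers 1 new elements (f).
Pick 4: B5 covers 1 new elements (i).
Greedy uses 4 sets.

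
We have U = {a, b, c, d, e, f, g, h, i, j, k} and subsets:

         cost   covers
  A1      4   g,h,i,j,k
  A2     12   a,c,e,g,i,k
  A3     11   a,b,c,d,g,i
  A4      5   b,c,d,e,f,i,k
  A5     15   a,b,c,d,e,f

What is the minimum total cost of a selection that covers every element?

A1, A5 cover every element at cost 4 + 15 = 19.
Any cover uses at least 2 sets; among all covering selections none totals below 19.
Greedy by coverage-per-cost would pick A4, A1, A3 for 20 — worse than the optimum 19.

19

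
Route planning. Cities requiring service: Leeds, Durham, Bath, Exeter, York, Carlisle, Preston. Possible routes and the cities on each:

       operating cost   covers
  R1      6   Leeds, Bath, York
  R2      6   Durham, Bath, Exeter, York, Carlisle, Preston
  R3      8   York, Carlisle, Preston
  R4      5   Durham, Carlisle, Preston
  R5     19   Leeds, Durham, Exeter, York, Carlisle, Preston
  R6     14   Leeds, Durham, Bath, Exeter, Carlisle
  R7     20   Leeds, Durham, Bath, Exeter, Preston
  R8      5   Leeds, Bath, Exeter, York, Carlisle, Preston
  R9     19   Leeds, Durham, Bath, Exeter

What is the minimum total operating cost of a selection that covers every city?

10

R4, R8 cover every city at operating cost 5 + 5 = 10.
Any cover uses at least 2 routes; among all covering selections none totals below 10.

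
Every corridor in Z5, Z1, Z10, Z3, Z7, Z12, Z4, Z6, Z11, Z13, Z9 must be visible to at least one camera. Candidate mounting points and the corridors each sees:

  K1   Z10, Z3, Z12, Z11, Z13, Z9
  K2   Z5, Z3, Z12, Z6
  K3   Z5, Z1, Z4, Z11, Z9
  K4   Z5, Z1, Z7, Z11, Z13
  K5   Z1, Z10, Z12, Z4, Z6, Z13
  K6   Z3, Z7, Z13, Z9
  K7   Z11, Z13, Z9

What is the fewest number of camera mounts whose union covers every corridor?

K1, K4, K5 together cover {Z5, Z1, Z10, Z3, Z7, Z12, Z4, Z6, Z11, Z13, Z9} — every corridor.
No 2 of the 7 camera mounts cover everything (all 21 pairs fall short), so 3 is minimum.
Greedy (largest uncovered first) would take K1, K3, K2, K4 — 4 camera mounts — but 3 suffice.

3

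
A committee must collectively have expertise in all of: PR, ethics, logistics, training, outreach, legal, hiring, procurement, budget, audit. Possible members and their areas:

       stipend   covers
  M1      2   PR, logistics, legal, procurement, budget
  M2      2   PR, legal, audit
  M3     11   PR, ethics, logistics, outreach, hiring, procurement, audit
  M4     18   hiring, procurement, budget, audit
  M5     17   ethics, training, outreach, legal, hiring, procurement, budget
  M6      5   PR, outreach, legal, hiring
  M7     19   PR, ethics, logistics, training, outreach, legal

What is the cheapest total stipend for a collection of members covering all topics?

21

M1, M2, M5 cover every topic at stipend 2 + 2 + 17 = 21.
Any cover uses at least 2 members; among all covering selections none totals below 21.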